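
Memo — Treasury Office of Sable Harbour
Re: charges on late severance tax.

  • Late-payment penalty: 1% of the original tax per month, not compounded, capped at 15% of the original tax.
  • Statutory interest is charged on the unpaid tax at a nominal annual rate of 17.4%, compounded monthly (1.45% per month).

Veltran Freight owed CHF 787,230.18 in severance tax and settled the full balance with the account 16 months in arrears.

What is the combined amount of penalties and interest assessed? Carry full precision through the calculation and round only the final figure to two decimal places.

CHF 321,993.33

Penalty (uncapped): 16 × 1% × CHF 787,230.18 = CHF 125,956.83…; cap = 15% × CHF 787,230.18 = CHF 118,084.53… → penalty = CHF 118,084.53…
Interest: CHF 787,230.18 × ((1 + 0.0145)^16 − 1) = CHF 787,230.18 × 0.2590206… = CHF 203,908.8013…
Penalties + interest = CHF 118,084.5270 + CHF 203,908.8013… = CHF 321,993.33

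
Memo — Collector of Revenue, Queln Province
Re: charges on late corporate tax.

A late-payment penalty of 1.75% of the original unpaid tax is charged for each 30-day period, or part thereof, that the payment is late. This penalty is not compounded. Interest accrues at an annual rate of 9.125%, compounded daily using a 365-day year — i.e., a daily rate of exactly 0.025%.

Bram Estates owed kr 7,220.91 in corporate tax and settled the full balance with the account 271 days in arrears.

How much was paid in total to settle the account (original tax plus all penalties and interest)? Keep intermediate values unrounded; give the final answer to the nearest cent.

Penalty periods: ⌈271/30⌉ = 10; penalty = 10 × 1.75% × kr 7,220.91 = kr 1,263.66…
Interest: kr 7,220.91 × ((1 + 0.00025)^271 − 1) = kr 7,220.91 × 0.07008869… = kr 506.1041…
Total = kr 7,220.91 + kr 1,263.6593… + kr 506.1041… = kr 8,990.67

kr 8,990.67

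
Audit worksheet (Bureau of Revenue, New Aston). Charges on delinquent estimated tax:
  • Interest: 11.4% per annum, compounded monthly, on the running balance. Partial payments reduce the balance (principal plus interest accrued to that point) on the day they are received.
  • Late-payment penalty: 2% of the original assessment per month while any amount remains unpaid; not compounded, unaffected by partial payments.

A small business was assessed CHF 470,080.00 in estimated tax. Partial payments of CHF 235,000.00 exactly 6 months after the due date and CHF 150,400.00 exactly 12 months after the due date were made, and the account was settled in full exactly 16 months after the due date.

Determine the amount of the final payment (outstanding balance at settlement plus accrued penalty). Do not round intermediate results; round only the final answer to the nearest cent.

Monthly rate = 11.4% ÷ 12 = 0.95%
Balance at month 6: CHF 470,080.0000 × (1 + 0.0095)^6 = CHF 497,519.0491…
After CHF 235,000.00 payment: CHF 497,519.0491… − CHF 235,000.00 = CHF 262,519.0491…
Balance at month 12: CHF 262,519.0491… × (1 + 0.0095)^6 = CHF 277,842.5539…
After CHF 150,400.00 payment: CHF 277,842.5539… − CHF 150,400.00 = CHF 127,442.5539…
Balance at month 16: CHF 127,442.5539… × (1 + 0.0095)^4 = CHF 132,354.8191…
Penalty: 16 × 2% × CHF 470,080.00 = CHF 150,425.60
Final settlement = outstanding balance + penalty = CHF 132,354.8191… + CHF 150,425.60 = CHF 282,780.42

CHF 282,780.42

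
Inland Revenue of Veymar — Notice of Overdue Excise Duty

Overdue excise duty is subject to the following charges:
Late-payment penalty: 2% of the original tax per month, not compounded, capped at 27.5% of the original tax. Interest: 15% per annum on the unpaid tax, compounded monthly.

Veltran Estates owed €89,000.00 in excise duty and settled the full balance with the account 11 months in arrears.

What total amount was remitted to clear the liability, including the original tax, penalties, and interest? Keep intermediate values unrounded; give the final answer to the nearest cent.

Penalty: 11 × 2% × €89,000.00 = €19,580.00 (below the 27.5% cap of €24,475.00)
Interest (15%/yr ÷ 12 = 1.25%/month): €89,000.00 × ((1 + 0.0125)^11 − 1) = €13,031.7551…
Total = €89,000.00 + €19,580.0000 + €13,031.7551… = €121,611.76

€121,611.76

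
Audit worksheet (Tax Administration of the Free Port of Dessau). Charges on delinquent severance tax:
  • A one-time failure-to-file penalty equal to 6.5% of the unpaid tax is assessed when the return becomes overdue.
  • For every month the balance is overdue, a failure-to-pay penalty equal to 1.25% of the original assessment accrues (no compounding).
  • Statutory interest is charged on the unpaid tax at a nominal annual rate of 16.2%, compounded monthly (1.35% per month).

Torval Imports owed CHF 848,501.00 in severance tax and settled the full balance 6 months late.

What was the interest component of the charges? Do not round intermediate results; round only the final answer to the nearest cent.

Interest: CHF 848,501.00 × ((1 + 0.0135)^6 − 1) = CHF 848,501.00 × 0.0837835… = CHF 71,090.3483…

CHF 71,090.35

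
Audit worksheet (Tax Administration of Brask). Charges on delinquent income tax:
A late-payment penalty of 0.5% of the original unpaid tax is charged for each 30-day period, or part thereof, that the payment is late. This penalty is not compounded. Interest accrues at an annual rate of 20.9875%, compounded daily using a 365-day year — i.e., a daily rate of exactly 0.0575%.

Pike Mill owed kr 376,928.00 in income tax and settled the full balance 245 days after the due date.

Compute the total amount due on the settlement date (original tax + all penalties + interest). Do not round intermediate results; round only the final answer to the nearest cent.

kr 450,894.13

Penalty periods: ⌈245/30⌉ = 9; penalty = 9 × 0.5% × kr 376,928.00 = kr 16,961.76
Interest: kr 376,928.00 × ((1 + 0.000575)^245 − 1) = kr 376,928.00 × 0.15123412… = kr 57,004.3740…
Total = kr 376,928.00 + kr 16,961.7600 + kr 57,004.3740… = kr 450,894.13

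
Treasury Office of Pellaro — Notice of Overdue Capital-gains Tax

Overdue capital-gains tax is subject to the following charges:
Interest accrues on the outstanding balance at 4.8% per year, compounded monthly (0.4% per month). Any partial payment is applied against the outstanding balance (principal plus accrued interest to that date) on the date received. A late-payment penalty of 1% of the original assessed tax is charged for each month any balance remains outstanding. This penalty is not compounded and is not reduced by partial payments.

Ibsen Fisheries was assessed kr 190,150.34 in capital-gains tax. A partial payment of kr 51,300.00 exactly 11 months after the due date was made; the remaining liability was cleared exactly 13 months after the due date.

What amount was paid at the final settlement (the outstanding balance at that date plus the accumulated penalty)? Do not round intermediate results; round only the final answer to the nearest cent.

Balance at month 11: kr 190,150.3400 × (1 + 0.004)^11 = kr 198,686.3114…
After kr 51,300.00 payment: kr 198,686.3114… − kr 51,300.00 = kr 147,386.3114…
Balance at month 13: kr 147,386.3114… × (1 + 0.004)^2 = kr 148,567.7601…
Penalty: 13 × 1% × kr 190,150.34 = kr 24,719.54…
Final settlement = outstanding balance + penalty = kr 148,567.7601… + kr 24,719.54… = kr 173,287.30

kr 173,287.30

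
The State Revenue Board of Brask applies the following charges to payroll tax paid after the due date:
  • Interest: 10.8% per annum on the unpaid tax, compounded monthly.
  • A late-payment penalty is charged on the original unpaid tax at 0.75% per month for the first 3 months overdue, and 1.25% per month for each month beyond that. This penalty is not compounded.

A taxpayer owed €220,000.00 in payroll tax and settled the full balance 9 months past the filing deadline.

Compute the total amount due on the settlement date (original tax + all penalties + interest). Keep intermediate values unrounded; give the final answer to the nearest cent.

€259,925.18

Penalty, months 1–3: 3 × 0.75% × €220,000.00 = €4,950.00
Penalty, months 4–9: 6 × 1.25% × €220,000.00 = €16,500.00
Interest (10.8%/yr ÷ 12 = 0.9%/month): €220,000.00 × ((1 + 0.009)^9 − 1) = €18,475.1754…
Total = €220,000.00 + €21,450.0000 + €18,475.1754… = €259,925.18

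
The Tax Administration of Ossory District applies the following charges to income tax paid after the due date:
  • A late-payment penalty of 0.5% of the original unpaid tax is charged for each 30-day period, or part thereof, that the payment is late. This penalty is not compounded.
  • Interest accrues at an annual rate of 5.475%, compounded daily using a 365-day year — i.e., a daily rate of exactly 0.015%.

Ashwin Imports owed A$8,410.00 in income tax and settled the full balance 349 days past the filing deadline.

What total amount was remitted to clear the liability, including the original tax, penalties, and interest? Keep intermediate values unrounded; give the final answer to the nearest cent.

Penalty periods: ⌈349/30⌉ = 12; penalty = 12 × 0.5% × A$8,410.00 = A$504.60
Interest: A$8,410.00 × ((1 + 0.00015)^349 − 1) = A$8,410.00 × 0.05374035… = A$451.9564…
Total = A$8,410.00 + A$504.6000 + A$451.9564… = A$9,366.56

A$9,366.56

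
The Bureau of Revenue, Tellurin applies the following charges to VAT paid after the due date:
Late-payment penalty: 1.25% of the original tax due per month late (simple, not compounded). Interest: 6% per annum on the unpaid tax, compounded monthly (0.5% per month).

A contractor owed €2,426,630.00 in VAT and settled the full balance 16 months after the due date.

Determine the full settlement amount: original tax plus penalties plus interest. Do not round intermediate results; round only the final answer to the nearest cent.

€3,113,538.95

Late-payment penalty: 16 × 1.25% × €2,426,630.00 = €485,326.00
Interest: €2,426,630.00 × ((1 + 0.005)^16 − 1) = €2,426,630.00 × 0.0830712… = €201,582.9478…
Total = €2,426,630.00 + €485,326.0000 + €201,582.9478… = €3,113,538.95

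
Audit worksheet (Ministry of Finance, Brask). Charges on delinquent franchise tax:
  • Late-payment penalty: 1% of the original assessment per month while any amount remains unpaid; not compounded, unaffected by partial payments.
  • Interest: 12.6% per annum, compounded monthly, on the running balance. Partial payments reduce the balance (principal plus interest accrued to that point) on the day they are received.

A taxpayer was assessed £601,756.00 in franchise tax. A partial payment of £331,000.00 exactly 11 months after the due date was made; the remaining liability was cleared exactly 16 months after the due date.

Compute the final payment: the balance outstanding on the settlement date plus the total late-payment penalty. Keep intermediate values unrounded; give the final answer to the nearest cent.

Monthly rate = 12.6% ÷ 12 = 1.05%
Balance at month 11: £601,756.0000 × (1 + 0.0105)^11 = £675,025.1058…
After £331,000.00 payment: £675,025.1058… − £331,000.00 = £344,025.1058…
Balance at month 16: £344,025.1058… × (1 + 0.0105)^5 = £362,469.7150…
Penalty: 16 × 1% × £601,756.00 = £96,280.96
Final settlement = outstanding balance + penalty = £362,469.7150… + £96,280.96 = £458,750.68

£458,750.68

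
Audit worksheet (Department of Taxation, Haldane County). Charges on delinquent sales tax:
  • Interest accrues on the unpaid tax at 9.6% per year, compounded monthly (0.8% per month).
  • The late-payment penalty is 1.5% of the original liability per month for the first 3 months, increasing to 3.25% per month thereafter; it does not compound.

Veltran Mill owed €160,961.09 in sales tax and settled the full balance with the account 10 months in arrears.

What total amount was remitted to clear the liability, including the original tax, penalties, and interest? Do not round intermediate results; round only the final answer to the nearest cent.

€218,173.47

Penalty, months 1–3: 3 × 1.5% × €160,961.09 = €7,243.25…
Penalty, months 4–10: 7 × 3.25% × €160,961.09 = €36,618.65…
Interest: €160,961.09 × ((1 + 0.008)^10 − 1) = €160,961.09 × 0.0829423… = €13,350.4844…
Total = €160,961.09 + €43,861.8970… + €13,350.4844… = €218,173.47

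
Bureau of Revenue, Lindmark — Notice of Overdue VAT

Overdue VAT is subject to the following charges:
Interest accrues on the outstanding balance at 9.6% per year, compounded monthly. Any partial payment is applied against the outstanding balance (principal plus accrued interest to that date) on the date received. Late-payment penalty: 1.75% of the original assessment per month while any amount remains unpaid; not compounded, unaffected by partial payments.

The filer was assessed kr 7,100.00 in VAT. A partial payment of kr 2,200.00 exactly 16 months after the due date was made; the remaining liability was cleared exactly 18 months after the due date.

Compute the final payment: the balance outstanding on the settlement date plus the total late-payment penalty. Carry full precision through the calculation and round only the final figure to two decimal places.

kr 8,196.14

Monthly rate = 9.6% ÷ 12 = 0.8%
Balance at month 16: kr 7,100.0000 × (1 + 0.008)^16 = kr 8,065.4177…
After kr 2,200.00 payment: kr 8,065.4177… − kr 2,200.00 = kr 5,865.4177…
Balance at month 18: kr 5,865.4177… × (1 + 0.008)^2 = kr 5,959.6397…
Penalty: 18 × 1.75% × kr 7,100.00 = kr 2,236.50
Final settlement = outstanding balance + penalty = kr 5,959.6397… + kr 2,236.50 = kr 8,196.14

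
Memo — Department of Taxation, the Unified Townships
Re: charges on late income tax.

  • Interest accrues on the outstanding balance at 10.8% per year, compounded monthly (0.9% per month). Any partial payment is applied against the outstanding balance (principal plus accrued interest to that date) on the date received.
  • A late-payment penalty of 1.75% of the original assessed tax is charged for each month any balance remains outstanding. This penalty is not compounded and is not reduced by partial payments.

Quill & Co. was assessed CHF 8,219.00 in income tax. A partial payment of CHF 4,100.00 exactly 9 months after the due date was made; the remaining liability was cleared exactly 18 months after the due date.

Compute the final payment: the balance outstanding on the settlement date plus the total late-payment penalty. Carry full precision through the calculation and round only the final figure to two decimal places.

CHF 7,802.07

Balance at month 9: CHF 8,219.0000 × (1 + 0.009)^9 = CHF 8,909.2158…
After CHF 4,100.00 payment: CHF 8,909.2158… − CHF 4,100.00 = CHF 4,809.2158…
Balance at month 18: CHF 4,809.2158… × (1 + 0.009)^9 = CHF 5,213.0844…
Penalty: 18 × 1.75% × CHF 8,219.00 = CHF 2,588.99…
Final settlement = outstanding balance + penalty = CHF 5,213.0844… + CHF 2,588.99… = CHF 7,802.07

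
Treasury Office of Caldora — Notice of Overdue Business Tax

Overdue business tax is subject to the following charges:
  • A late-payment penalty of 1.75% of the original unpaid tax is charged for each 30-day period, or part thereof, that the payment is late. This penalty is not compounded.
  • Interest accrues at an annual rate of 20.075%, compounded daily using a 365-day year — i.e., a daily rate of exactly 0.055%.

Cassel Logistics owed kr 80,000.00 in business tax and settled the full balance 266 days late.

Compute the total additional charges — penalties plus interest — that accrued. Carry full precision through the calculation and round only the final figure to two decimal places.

kr 25,199.75

Penalty periods: ⌈266/30⌉ = 9; penalty = 9 × 1.75% × kr 80,000.00 = kr 12,600.00
Interest: kr 80,000.00 × ((1 + 0.00055)^266 − 1) = kr 80,000.00 × 0.15749685… = kr 12,599.7477…
Penalties + interest = kr 12,600.0000 + kr 12,599.7477… = kr 25,199.75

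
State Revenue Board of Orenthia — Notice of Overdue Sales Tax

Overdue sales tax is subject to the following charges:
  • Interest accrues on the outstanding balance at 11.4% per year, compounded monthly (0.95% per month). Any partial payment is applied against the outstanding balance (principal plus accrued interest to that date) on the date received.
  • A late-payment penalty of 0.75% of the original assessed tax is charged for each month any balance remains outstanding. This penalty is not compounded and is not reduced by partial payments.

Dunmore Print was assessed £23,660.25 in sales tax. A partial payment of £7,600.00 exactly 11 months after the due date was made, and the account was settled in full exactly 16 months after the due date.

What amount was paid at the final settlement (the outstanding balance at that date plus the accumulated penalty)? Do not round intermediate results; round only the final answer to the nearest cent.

Balance at month 11: £23,660.2500 × (1 + 0.0095)^11 = £26,253.6013…
After £7,600.00 payment: £26,253.6013… − £7,600.00 = £18,653.6013…
Balance at month 16: £18,653.6013… × (1 + 0.0095)^5 = £19,556.6429…
Penalty: 16 × 0.75% × £23,660.25 = £2,839.23
Final settlement = outstanding balance + penalty = £19,556.6429… + £2,839.23 = £22,395.87

£22,395.87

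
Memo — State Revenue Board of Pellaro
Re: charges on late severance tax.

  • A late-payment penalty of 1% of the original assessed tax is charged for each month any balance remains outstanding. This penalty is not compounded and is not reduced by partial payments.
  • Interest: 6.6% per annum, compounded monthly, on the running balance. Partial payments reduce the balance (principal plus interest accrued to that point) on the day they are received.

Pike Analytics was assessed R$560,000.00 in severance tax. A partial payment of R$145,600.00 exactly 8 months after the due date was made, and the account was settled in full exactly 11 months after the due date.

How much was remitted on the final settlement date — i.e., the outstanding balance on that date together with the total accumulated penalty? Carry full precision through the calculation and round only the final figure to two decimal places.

R$508,411.61

Monthly rate = 6.6% ÷ 12 = 0.55%
Balance at month 8: R$560,000.0000 × (1 + 0.0055)^8 = R$585,119.5735…
After R$145,600.00 payment: R$585,119.5735… − R$145,600.00 = R$439,519.5735…
Balance at month 11: R$439,519.5735… × (1 + 0.0055)^3 = R$446,811.6060…
Penalty: 11 × 1% × R$560,000.00 = R$61,600.00
Final settlement = outstanding balance + penalty = R$446,811.6060… + R$61,600.00 = R$508,411.61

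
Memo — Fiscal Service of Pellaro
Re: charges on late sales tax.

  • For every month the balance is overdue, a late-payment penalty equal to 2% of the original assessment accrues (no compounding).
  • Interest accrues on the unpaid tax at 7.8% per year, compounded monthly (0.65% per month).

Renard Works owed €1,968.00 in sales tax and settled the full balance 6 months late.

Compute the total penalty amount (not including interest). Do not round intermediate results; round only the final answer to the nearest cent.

€236.16

Late-payment penalty: 6 × 2% × €1,968.00 = €236.16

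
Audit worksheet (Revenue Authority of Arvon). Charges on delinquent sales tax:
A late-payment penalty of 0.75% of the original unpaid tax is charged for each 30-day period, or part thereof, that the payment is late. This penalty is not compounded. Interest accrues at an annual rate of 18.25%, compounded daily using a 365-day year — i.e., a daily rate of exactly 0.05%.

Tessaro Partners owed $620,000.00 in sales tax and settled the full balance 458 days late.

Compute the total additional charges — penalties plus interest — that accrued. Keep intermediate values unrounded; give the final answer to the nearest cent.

Penalty periods: ⌈458/30⌉ = 16; penalty = 16 × 0.75% × $620,000.00 = $74,400.00
Interest: $620,000.00 × ((1 + 0.0005)^458 − 1) = $620,000.00 × 0.25727008… = $159,507.4510…
Penalties + interest = $74,400.0000 + $159,507.4510… = $233,907.45

$233,907.45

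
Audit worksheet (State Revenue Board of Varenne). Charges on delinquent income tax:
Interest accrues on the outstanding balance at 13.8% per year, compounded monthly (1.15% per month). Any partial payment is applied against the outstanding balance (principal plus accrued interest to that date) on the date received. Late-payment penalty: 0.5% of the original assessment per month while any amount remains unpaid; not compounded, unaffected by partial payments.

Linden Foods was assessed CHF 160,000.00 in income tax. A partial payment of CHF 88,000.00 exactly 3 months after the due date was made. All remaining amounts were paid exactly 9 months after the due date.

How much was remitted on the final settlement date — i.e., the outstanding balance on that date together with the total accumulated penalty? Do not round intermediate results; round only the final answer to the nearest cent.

Balance at month 3: CHF 160,000.0000 × (1 + 0.0115)^3 = CHF 165,583.7233…
After CHF 88,000.00 payment: CHF 165,583.7233… − CHF 88,000.00 = CHF 77,583.7233…
Balance at month 9: CHF 77,583.7233… × (1 + 0.0115)^6 = CHF 83,093.2873…
Penalty: 9 × 0.5% × CHF 160,000.00 = CHF 7,200.00
Final settlement = outstanding balance + penalty = CHF 83,093.2873… + CHF 7,200.00 = CHF 90,293.29

CHF 90,293.29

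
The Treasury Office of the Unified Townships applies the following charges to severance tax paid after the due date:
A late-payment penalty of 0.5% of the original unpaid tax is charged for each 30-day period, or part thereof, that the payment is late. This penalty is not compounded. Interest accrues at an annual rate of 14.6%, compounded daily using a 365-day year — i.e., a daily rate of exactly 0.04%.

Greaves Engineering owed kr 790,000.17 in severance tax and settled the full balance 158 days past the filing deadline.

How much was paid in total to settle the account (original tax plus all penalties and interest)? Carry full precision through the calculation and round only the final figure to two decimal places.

Penalty periods: ⌈158/30⌉ = 6; penalty = 6 × 0.5% × kr 790,000.17 = kr 23,700.01…
Interest: kr 790,000.17 × ((1 + 0.0004)^158 − 1) = kr 790,000.17 × 0.06522640… = kr 51,528.8710…
Total = kr 790,000.17 + kr 23,700.0051 + kr 51,528.8710… = kr 865,229.05

kr 865,229.05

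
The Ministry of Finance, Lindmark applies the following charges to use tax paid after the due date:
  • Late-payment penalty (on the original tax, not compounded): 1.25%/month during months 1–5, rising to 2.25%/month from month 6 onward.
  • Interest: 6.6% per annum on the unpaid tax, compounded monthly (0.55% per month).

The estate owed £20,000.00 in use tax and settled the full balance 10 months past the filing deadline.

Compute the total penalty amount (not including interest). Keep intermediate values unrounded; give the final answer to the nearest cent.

£3,500.00

Penalty, months 1–5: 5 × 1.25% × £20,000.00 = £1,250.00
Penalty, months 6–10: 5 × 2.25% × £20,000.00 = £2,250.00
Total penalty = £1,250.00 + £2,250.00 = £3,500.00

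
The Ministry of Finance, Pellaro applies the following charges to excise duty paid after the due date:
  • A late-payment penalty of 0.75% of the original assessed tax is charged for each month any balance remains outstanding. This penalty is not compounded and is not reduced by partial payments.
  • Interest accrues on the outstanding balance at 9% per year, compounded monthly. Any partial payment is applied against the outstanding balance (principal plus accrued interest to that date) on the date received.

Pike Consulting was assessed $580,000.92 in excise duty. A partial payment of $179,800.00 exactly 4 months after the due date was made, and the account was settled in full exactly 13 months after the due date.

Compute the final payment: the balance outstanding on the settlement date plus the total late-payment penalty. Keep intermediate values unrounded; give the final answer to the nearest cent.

$503,410.13

Monthly rate = 9% ÷ 12 = 0.75%
Balance at month 4: $580,000.9200 × (1 + 0.0075)^4 = $597,597.6785…
After $179,800.00 payment: $597,597.6785… − $179,800.00 = $417,797.6785…
Balance at month 13: $417,797.6785… × (1 + 0.0075)^9 = $446,860.0356…
Penalty: 13 × 0.75% × $580,000.92 = $56,550.09…
Final settlement = outstanding balance + penalty = $446,860.0356… + $56,550.09… = $503,410.13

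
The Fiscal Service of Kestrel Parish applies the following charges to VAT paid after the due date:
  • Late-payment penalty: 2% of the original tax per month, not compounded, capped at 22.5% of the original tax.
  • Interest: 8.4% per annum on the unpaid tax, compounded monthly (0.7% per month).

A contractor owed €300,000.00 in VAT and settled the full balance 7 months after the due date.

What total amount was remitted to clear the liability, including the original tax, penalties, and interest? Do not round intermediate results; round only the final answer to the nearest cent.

€357,012.33

Penalty: 7 × 2% × €300,000.00 = €42,000.00 (below the 22.5% cap of €67,500.00)
Interest: €300,000.00 × ((1 + 0.007)^7 − 1) = €300,000.00 × 0.0500411… = €15,012.3268…
Total = €300,000.00 + €42,000.0000 + €15,012.3268… = €357,012.33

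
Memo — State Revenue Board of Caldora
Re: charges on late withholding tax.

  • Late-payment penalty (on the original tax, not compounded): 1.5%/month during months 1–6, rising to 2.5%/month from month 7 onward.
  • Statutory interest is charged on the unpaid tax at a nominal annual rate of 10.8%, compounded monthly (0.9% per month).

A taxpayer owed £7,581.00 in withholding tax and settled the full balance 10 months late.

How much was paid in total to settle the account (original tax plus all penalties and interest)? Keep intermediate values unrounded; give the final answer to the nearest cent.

Penalty, months 1–6: 6 × 1.5% × £7,581.00 = £682.29
Penalty, months 7–10: 4 × 2.5% × £7,581.00 = £758.10
Interest: £7,581.00 × ((1 + 0.009)^10 − 1) = £7,581.00 × 0.0937339… = £710.5965…
Total = £7,581.00 + £1,440.3900 + £710.5965… = £9,731.99

£9,731.99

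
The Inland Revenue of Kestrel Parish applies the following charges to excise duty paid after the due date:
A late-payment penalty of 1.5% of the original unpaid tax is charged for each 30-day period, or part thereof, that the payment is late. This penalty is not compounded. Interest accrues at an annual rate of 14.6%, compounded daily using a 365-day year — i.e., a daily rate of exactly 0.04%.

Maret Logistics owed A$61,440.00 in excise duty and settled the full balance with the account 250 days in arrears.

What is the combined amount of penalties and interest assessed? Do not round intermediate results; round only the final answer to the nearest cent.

A$14,754.74

Penalty periods: ⌈250/30⌉ = 9; penalty = 9 × 1.5% × A$61,440.00 = A$8,294.40
Interest: A$61,440.00 × ((1 + 0.0004)^250 − 1) = A$61,440.00 × 0.10514882… = A$6,460.3435…
Penalties + interest = A$8,294.4000 + A$6,460.3435… = A$14,754.74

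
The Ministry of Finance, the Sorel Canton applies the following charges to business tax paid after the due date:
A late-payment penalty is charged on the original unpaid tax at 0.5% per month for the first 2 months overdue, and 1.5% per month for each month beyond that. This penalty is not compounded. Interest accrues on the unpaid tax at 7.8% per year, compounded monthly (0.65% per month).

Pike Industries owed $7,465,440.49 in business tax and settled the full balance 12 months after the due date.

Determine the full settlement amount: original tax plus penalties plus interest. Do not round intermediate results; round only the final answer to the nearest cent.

$9,263,490.42

Penalty, months 1–2: 2 × 0.5% × $7,465,440.49 = $74,654.40…
Penalty, months 3–12: 10 × 1.5% × $7,465,440.49 = $1,119,816.07…
Interest: $7,465,440.49 × ((1 + 0.0065)^12 − 1) = $7,465,440.49 × 0.0808498… = $603,579.4479…
Total = $7,465,440.49 + $1,194,470.4784 + $603,579.4479… = $9,263,490.42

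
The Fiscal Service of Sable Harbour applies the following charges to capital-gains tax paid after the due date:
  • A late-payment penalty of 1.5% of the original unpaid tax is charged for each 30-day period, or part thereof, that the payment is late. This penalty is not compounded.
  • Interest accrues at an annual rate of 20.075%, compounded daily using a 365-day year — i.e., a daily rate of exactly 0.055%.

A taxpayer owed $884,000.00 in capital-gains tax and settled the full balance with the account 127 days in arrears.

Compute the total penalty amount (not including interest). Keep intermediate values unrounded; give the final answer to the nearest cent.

$66,300.00

Penalty periods: ⌈127/30⌉ = 5; penalty = 5 × 1.5% × $884,000.00 = $66,300.00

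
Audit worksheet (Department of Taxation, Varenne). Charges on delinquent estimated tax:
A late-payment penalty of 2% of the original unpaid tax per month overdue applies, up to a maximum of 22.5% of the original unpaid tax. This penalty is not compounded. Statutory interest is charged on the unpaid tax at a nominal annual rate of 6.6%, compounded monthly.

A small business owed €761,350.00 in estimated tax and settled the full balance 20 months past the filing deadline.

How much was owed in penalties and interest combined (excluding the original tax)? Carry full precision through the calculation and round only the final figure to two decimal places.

€259,575.95

Penalty (uncapped): 20 × 2% × €761,350.00 = €304,540.00; cap = 22.5% × €761,350.00 = €171,303.75 → penalty = €171,303.75
Interest (6.6%/yr ÷ 12 = 0.55%/month): €761,350.00 × ((1 + 0.0055)^20 − 1) = €88,272.1981…
Penalties + interest = €171,303.7500 + €88,272.1981… = €259,575.95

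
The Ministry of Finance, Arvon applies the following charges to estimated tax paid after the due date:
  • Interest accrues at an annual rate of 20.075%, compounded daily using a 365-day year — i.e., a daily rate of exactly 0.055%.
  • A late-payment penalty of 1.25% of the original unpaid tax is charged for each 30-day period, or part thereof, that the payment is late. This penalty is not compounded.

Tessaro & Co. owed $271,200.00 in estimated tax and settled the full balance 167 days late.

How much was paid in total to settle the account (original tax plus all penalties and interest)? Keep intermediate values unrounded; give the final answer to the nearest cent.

Penalty periods: ⌈167/30⌉ = 6; penalty = 6 × 1.25% × $271,200.00 = $20,340.00
Interest: $271,200.00 × ((1 + 0.00055)^167 − 1) = $271,200.00 × 0.09617270… = $26,082.0367…
Total = $271,200.00 + $20,340.0000 + $26,082.0367… = $317,622.04

$317,622.04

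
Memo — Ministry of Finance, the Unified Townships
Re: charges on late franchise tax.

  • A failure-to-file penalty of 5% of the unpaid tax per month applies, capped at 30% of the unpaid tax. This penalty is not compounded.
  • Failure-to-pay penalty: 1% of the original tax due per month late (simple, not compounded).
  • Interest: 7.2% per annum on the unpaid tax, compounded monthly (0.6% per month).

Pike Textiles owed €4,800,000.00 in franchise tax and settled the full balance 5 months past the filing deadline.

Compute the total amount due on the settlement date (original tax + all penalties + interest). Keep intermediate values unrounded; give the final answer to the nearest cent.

€6,385,738.40

Failure-to-file: 5 × 5% × €4,800,000.00 = €1,200,000.00 (under the 30% cap)
Failure-to-pay penalty: 5 × 1% × €4,800,000.00 = €240,000.00
Interest: €4,800,000.00 × ((1 + 0.006)^5 − 1) = €4,800,000.00 × 0.0303622… = €145,738.3991…
Total = €4,800,000.00 + €1,440,000.0000 + €145,738.3991… = €6,385,738.40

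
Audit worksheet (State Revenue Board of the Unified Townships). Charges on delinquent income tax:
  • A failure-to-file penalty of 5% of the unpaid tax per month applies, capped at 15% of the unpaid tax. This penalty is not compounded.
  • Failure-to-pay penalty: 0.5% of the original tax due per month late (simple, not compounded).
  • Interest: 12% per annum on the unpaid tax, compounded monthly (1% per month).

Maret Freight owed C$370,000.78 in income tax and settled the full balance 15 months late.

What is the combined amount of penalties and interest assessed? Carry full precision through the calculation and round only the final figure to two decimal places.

C$142,808.81

Failure-to-file: 15 × 5% × C$370,000.78 = C$277,500.59…, capped at 15% × C$370,000.78 = C$55,500.12…
Failure-to-pay penalty = 0.5% × C$370,000.78 × 15 mo = C$27,750.06…
Interest: C$370,000.78 × ((1 + 0.01)^15 − 1) = C$370,000.78 × 0.1609690… = C$59,558.6390…
Penalties + interest = C$83,250.1755 + C$59,558.6390… = C$142,808.81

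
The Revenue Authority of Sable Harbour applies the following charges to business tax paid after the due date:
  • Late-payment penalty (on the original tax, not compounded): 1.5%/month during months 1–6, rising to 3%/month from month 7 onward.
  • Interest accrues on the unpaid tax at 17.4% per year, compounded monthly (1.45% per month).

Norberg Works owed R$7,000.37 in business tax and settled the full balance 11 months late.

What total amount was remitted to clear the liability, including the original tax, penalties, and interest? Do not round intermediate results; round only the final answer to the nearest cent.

Penalty, months 1–6: 6 × 1.5% × R$7,000.37 = R$630.03…
Penalty, months 7–11: 5 × 3% × R$7,000.37 = R$1,050.06…
Interest: R$7,000.37 × ((1 + 0.0145)^11 − 1) = R$7,000.37 × 0.1715817… = R$1,201.1351…
Total = R$7,000.37 + R$1,680.0888 + R$1,201.1351… = R$9,881.59

R$9,881.59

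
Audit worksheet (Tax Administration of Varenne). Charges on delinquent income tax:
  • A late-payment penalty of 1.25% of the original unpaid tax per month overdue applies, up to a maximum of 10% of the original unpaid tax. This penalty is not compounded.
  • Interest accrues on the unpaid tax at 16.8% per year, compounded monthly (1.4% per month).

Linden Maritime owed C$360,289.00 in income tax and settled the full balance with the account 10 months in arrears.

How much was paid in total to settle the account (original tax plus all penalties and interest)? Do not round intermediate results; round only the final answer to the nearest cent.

C$450,057.70

Penalty (uncapped): 10 × 1.25% × C$360,289.00 = C$45,036.13…; cap = 10% × C$360,289.00 = C$36,028.90 → penalty = C$36,028.90
Interest: C$360,289.00 × ((1 + 0.014)^10 − 1) = C$360,289.00 × 0.1491575… = C$53,739.8009…
Total = C$360,289.00 + C$36,028.9000 + C$53,739.8009… = C$450,057.70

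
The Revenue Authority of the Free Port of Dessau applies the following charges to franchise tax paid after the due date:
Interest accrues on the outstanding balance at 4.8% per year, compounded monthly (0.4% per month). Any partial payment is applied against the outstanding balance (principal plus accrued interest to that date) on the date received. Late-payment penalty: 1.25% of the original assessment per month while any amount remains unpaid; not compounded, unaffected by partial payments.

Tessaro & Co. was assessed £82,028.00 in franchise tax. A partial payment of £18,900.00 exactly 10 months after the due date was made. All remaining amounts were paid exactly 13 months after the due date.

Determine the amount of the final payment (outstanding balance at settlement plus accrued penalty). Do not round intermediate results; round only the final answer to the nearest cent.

Balance at month 10: £82,028.0000 × (1 + 0.004)^10 = £85,368.8146…
After £18,900.00 payment: £85,368.8146… − £18,900.00 = £66,468.8146…
Balance at month 13: £66,468.8146… × (1 + 0.004)^3 = £67,269.6351…
Penalty: 13 × 1.25% × £82,028.00 = £13,329.55
Final settlement = outstanding balance + penalty = £67,269.6351… + £13,329.55 = £80,599.19

£80,599.19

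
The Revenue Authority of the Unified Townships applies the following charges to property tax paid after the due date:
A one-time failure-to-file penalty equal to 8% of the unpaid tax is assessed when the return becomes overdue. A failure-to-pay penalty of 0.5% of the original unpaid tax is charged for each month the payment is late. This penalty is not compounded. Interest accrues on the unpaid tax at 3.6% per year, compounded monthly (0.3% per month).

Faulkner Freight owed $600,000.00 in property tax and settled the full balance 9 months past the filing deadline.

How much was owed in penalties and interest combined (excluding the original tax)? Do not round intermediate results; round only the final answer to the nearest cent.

$91,395.77

Failure-to-file penalty: 8% × $600,000.00 = $48,000.00
Failure-to-pay penalty: 9 × 0.5% × $600,000.00 = $27,000.00
Interest: $600,000.00 × ((1 + 0.003)^9 − 1) = $600,000.00 × 0.0273263… = $16,395.7669…
Penalties + interest = $75,000.0000 + $16,395.7669… = $91,395.77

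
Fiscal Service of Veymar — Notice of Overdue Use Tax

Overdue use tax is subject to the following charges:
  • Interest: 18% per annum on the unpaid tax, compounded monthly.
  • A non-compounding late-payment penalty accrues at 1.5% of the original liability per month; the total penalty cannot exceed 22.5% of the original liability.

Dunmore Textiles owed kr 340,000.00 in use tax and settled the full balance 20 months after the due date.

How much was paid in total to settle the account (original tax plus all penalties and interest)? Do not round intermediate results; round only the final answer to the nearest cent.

kr 534,430.70

Penalty (uncapped): 20 × 1.5% × kr 340,000.00 = kr 102,000.00; cap = 22.5% × kr 340,000.00 = kr 76,500.00 → penalty = kr 76,500.00
Interest (18%/yr ÷ 12 = 1.5%/month): kr 340,000.00 × ((1 + 0.015)^20 − 1) = kr 117,930.7022…
Total = kr 340,000.00 + kr 76,500.0000 + kr 117,930.7022… = kr 534,430.70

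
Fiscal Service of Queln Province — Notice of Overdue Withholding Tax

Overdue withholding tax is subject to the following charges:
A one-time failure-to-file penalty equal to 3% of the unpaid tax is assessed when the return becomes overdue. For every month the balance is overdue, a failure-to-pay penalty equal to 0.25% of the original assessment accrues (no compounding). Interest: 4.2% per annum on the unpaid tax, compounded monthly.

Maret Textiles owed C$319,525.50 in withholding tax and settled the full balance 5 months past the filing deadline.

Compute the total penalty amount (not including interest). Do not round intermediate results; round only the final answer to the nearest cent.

C$13,579.83

Failure-to-file penalty: 3% × C$319,525.50 = C$9,585.77…
Failure-to-pay penalty: 5 × 0.25% × C$319,525.50 = C$3,994.07…
Total penalty = C$9,585.77… + C$3,994.07… = C$13,579.83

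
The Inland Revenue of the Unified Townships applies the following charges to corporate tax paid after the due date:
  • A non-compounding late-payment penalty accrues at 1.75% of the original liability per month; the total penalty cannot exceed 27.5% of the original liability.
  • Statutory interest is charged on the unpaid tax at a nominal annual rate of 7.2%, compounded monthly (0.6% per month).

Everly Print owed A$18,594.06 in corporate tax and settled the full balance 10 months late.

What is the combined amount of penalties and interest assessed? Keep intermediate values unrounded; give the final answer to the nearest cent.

A$4,400.21

Penalty: 10 × 1.75% × A$18,594.06 = A$3,253.96… (below the 27.5% cap of A$5,113.37…)
Interest: A$18,594.06 × ((1 + 0.006)^10 − 1) = A$18,594.06 × 0.0616462… = A$1,146.2530…
Penalties + interest = A$3,253.9605 + A$1,146.2530… = A$4,400.21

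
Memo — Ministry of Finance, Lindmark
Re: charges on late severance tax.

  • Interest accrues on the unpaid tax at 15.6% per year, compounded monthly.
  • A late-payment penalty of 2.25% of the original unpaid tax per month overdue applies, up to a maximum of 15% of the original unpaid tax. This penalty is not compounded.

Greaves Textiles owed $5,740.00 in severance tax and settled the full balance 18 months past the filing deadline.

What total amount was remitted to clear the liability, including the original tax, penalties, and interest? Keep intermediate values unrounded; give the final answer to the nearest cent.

$8,103.39

Penalty (uncapped): 18 × 2.25% × $5,740.00 = $2,324.70; cap = 15% × $5,740.00 = $861.00 → penalty = $861.00
Interest (15.6%/yr ÷ 12 = 1.3%/month): $5,740.00 × ((1 + 0.013)^18 − 1) = $1,502.3900…
Total = $5,740.00 + $861.0000 + $1,502.3900… = $8,103.39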